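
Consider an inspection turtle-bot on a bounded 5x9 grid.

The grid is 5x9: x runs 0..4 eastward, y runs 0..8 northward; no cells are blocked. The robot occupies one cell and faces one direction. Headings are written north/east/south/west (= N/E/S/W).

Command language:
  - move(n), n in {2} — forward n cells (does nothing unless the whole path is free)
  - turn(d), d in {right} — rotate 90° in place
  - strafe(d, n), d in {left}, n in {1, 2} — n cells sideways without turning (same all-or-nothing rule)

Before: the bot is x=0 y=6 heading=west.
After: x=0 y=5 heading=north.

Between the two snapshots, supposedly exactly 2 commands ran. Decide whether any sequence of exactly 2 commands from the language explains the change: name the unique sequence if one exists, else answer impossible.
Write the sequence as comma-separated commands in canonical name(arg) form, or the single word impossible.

key: order matters: swapping strafe(left, 1) and turn(right) lands elsewhere
begin: x=0 y=6 heading=west
[1] after strafe(left, 1): x=0 y=5 heading=west
[2] after turn(right): x=0 y=5 heading=north
all 16 alternatives checked — unique.

strafe(left, 1), turn(right)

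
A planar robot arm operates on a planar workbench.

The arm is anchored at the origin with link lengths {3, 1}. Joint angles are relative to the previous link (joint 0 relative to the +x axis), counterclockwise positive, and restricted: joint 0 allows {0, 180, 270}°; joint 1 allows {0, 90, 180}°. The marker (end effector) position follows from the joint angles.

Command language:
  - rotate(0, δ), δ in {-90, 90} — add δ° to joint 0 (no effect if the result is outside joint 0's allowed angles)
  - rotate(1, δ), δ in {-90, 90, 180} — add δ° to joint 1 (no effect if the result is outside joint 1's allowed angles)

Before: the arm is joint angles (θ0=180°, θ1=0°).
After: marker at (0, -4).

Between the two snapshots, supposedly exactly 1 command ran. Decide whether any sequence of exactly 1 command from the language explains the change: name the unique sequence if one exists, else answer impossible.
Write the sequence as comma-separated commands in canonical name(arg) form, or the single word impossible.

begin: joint angles (θ0=180°, θ1=0°)
1. rotate(0, 90) → joint angles (θ0=270°, θ1=0°)
uniquely the one of 5 1-step routes that fits.

rotate(0, 90)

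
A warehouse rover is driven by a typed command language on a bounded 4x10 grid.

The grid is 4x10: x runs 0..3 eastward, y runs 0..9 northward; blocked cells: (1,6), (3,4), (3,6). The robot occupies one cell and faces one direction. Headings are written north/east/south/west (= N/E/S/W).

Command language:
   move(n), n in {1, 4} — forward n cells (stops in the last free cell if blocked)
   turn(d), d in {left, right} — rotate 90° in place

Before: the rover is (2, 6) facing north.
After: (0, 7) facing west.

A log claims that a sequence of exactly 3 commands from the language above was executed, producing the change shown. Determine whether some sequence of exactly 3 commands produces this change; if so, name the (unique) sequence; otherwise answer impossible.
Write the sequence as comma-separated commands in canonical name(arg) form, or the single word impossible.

key: order matters: swapping move(1) and move(4) lands elsewhere
initial: (2, 6) facing north
t=1 move(1) ⇒ (2, 7) facing north
t=2 turn(left) ⇒ (2, 7) facing west
t=3 move(4) ⇒ (0, 7) facing west
no rival 3-sequence matches.

move(1), turn(left), move(4)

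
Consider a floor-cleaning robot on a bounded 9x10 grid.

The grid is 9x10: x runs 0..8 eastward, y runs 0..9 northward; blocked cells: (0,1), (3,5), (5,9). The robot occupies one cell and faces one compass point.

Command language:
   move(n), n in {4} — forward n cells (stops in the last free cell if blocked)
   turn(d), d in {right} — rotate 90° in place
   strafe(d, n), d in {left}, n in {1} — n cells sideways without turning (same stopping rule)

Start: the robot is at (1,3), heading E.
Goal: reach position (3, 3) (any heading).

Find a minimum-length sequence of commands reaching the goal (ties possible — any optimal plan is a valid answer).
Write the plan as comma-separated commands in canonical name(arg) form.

turn(right), strafe(left, 1), strafe(left, 1)

initial: at (1,3), heading E
step 1 (turn(right)): at (1,3), heading S
step 2 (strafe(left, 1)): at (2,3), heading S
step 3 (strafe(left, 1)): at (3,3), heading S
no 2-step plan works, so 3 is optimal.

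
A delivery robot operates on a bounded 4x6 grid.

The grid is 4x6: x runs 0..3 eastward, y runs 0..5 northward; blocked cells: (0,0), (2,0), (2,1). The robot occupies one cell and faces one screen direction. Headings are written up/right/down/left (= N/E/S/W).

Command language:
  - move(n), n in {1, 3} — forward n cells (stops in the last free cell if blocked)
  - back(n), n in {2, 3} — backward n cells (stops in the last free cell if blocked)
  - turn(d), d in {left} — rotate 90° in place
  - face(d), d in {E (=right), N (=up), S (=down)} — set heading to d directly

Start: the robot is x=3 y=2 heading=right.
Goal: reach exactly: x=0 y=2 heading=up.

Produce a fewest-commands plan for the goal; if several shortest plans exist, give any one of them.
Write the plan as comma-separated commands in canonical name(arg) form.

back(3), turn(left)

initial: x=3 y=2 heading=right
step 1 (back(3)): x=0 y=2 heading=right
step 2 (turn(left)): x=0 y=2 heading=up
nothing shorter than 2 reaches the goal.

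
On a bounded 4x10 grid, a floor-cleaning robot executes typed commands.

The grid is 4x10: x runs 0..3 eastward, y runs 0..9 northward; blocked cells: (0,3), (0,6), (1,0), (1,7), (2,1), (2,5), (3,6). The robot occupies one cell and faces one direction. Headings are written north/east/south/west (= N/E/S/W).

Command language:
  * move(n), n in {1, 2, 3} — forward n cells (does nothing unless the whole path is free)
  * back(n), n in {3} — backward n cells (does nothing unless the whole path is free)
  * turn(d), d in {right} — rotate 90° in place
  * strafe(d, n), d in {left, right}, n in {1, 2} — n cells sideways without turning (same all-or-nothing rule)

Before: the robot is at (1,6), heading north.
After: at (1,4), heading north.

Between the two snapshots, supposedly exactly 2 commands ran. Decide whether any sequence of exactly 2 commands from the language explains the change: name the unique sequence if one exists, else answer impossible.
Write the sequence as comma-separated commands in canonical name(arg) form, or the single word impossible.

back(3), move(1)

key: still facing N at the end — nothing in the sequence rotates
t0: at (1,6), heading north
1. back(3) → at (1,3), heading north
2. move(1) → at (1,4), heading north
no other 2-command option fits: unique.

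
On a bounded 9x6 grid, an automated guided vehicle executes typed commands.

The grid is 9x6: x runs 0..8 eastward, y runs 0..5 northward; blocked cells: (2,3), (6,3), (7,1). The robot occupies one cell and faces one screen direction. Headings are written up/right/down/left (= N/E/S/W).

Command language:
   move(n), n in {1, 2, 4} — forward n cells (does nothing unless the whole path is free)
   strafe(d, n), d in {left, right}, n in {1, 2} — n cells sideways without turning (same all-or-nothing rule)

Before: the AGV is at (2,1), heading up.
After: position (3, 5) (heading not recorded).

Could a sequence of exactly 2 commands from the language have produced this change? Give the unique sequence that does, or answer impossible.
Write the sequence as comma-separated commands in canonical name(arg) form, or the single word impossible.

strafe(right, 1), move(4)

key: order matters: swapping strafe(right, 1) and move(4) lands elsewhere
start: at (2,1), heading up
step 1 (strafe(right, 1)): at (3,1), heading up
step 2 (move(4)): at (3,5), heading up
uniquely the one of 49 2-step routes that fits.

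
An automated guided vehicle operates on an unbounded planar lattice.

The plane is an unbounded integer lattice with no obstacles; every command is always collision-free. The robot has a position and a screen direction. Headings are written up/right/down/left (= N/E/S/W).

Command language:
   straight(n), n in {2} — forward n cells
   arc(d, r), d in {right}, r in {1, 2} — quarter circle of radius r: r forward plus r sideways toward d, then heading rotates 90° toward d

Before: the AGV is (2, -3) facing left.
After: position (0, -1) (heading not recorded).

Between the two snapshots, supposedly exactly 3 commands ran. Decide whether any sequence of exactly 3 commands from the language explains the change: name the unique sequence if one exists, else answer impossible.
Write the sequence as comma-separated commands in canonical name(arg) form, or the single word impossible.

straight(2), arc(right, 1), arc(right, 1)

key: running arc(right, 1) before straight(2) would end elsewhere — order is forced
start: (2, -3) facing left
t=1 straight(2) ⇒ (0, -3) facing left
t=2 arc(right, 1) ⇒ (-1, -2) facing up
t=3 arc(right, 1) ⇒ (0, -1) facing right
no rival 3-sequence matches.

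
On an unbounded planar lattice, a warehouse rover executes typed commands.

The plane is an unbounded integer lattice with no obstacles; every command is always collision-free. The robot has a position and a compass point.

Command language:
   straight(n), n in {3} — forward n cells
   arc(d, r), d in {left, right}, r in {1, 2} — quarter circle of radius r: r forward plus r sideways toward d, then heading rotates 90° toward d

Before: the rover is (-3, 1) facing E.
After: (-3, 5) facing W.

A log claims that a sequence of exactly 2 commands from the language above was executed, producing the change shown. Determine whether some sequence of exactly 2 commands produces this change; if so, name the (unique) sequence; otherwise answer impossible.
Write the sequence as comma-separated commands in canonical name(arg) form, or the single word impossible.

key: position moved to (-3,5) AND the heading swung to W — translation plus rotation needed
initial: (-3, 1) facing E
step 1 (arc(left, 2)): (-1, 3) facing N
step 2 (arc(left, 2)): (-3, 5) facing W
all 25 alternatives checked — unique.

arc(left, 2), arc(left, 2)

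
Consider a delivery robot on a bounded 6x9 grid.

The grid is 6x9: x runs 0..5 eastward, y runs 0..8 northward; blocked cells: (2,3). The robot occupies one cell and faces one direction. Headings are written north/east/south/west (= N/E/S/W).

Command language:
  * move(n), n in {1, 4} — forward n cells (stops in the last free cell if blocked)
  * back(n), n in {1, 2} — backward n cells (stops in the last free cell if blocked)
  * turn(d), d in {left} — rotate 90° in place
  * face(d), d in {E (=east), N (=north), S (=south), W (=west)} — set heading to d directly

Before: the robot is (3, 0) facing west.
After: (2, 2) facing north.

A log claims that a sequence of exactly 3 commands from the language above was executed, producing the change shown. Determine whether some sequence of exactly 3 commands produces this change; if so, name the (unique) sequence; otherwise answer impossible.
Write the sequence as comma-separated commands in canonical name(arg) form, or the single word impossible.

move(1), face(N), move(4)

key: running move(4) before move(1) would end elsewhere — order is forced
from: (3, 0) facing west
[1] after move(1): (2, 0) facing west
[2] after face(N): (2, 0) facing north
[3] after move(4): (2, 2) facing north
uniquely the one of 729 3-step routes that fits.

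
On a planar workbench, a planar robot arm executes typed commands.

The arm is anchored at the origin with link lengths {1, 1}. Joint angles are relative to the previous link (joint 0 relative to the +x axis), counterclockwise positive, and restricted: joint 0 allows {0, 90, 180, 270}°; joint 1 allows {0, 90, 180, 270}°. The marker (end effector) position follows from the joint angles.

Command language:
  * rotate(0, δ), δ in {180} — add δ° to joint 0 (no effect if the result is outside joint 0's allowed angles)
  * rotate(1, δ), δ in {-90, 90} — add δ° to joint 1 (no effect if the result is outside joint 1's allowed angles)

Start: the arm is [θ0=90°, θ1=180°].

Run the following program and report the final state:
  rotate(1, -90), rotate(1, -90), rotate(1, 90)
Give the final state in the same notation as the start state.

[θ0=90°, θ1=90°]

initial: [θ0=90°, θ1=180°]
[1] after rotate(1, -90): [θ0=90°, θ1=90°]
[2] after rotate(1, -90): [θ0=90°, θ1=0°]
[3] after rotate(1, 90): [θ0=90°, θ1=90°]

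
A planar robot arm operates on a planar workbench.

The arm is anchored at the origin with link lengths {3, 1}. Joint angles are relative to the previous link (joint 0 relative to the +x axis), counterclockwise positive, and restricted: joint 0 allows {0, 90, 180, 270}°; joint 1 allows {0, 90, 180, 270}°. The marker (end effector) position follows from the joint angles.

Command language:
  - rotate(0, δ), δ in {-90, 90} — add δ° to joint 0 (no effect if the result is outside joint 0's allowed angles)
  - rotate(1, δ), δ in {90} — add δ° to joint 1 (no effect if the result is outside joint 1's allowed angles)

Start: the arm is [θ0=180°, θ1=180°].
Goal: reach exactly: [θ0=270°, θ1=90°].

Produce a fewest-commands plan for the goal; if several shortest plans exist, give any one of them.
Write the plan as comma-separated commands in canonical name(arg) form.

rotate(0, 90), rotate(1, 90), rotate(1, 90), rotate(1, 90)

begin: [θ0=180°, θ1=180°]
1. rotate(0, 90) → [θ0=270°, θ1=180°]
2. rotate(1, 90) → [θ0=270°, θ1=270°]
3. rotate(1, 90) → [θ0=270°, θ1=0°]
4. rotate(1, 90) → [θ0=270°, θ1=90°]
minimal: 4 command(s), checked below 4.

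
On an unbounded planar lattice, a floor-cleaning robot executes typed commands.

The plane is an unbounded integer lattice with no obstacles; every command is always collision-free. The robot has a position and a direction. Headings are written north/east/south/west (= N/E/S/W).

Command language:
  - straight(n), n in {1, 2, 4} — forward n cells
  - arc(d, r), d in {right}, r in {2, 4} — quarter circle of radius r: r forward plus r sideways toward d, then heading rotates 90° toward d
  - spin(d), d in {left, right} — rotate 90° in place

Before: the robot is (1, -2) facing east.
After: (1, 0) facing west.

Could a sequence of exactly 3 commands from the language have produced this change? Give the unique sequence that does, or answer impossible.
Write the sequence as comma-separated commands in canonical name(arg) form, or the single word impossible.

spin(left), straight(2), spin(left)

key: position moved to (1,0) AND the heading swung to W — translation plus rotation needed
start: (1, -2) facing east
step 1 (spin(left)): (1, -2) facing north
step 2 (straight(2)): (1, 0) facing north
step 3 (spin(left)): (1, 0) facing west
no other 3-command option fits: unique.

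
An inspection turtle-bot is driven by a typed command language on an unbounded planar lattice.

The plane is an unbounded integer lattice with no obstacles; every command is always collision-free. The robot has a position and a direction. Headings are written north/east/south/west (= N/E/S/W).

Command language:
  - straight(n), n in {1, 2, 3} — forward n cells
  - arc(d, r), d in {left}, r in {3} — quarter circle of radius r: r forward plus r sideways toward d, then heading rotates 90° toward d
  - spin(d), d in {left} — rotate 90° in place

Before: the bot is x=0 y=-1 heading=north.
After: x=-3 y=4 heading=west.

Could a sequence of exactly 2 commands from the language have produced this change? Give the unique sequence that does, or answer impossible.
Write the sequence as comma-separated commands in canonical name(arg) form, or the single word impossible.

straight(2), arc(left, 3)

key: position moved to (-3,4) AND the heading swung to W — translation plus rotation needed
from: x=0 y=-1 heading=north
[1] after straight(2): x=0 y=1 heading=north
[2] after arc(left, 3): x=-3 y=4 heading=west
no rival 2-sequence matches.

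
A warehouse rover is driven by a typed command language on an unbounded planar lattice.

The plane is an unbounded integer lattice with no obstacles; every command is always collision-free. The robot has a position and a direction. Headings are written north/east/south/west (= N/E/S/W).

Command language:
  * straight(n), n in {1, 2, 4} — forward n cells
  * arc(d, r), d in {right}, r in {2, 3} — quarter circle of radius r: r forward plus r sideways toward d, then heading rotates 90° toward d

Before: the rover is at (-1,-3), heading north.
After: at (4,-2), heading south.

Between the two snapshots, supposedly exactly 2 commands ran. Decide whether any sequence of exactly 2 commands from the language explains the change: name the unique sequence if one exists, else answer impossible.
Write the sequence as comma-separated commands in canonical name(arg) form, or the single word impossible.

arc(right, 3), arc(right, 2)

key: running arc(right, 2) before arc(right, 3) would end elsewhere — order is forced
t0: at (-1,-3), heading north
t=1 arc(right, 3) ⇒ at (2,0), heading east
t=2 arc(right, 2) ⇒ at (4,-2), heading south
uniquely the one of 25 2-step routes that fits.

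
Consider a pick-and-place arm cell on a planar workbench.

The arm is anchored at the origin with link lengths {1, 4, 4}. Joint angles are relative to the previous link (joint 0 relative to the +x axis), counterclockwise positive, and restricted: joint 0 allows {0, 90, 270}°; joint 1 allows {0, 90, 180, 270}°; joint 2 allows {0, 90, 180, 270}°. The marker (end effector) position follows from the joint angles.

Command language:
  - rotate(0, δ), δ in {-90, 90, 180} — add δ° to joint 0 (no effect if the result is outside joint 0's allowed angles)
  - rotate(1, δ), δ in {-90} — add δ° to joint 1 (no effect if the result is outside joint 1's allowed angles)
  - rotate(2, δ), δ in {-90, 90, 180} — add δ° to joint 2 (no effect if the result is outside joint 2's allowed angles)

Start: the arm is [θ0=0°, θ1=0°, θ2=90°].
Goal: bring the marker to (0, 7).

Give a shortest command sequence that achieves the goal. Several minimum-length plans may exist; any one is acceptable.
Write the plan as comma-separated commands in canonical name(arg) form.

rotate(2, -90), rotate(0, -90), rotate(1, -90), rotate(1, -90)

t0: [θ0=0°, θ1=0°, θ2=90°]
t=1 rotate(2, -90) ⇒ [θ0=0°, θ1=0°, θ2=0°]
t=2 rotate(0, -90) ⇒ [θ0=270°, θ1=0°, θ2=0°]
t=3 rotate(1, -90) ⇒ [θ0=270°, θ1=270°, θ2=0°]
t=4 rotate(1, -90) ⇒ [θ0=270°, θ1=180°, θ2=0°]
minimal: 4 command(s), checked below 4.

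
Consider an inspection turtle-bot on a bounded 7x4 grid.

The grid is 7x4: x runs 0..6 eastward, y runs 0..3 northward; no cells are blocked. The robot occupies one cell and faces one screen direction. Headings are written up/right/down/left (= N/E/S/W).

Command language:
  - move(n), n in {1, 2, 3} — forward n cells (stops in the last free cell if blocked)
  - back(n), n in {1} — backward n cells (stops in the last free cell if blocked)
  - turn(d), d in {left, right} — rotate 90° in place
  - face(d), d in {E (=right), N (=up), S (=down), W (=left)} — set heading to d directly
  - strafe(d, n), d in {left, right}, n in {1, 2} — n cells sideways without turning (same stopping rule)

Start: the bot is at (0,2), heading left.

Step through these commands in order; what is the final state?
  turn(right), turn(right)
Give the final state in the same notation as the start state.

at (0,2), heading right

from: at (0,2), heading left
[1] after turn(right): at (0,2), heading up
[2] after turn(right): at (0,2), heading right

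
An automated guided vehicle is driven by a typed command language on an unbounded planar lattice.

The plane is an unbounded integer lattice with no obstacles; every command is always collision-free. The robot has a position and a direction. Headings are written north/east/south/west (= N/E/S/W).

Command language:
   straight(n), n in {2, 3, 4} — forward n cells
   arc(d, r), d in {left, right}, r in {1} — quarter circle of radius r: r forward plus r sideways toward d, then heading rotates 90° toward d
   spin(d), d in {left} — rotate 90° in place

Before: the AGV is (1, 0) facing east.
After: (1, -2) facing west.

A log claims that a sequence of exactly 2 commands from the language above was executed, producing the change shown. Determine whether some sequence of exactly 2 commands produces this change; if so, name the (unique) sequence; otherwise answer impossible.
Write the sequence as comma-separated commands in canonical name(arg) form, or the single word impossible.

key: position moved to (1,-2) AND the heading swung to W — translation plus rotation needed
initial: (1, 0) facing east
t=1 arc(right, 1) ⇒ (2, -1) facing south
t=2 arc(right, 1) ⇒ (1, -2) facing west
no other 2-command option fits: unique.

arc(right, 1), arc(right, 1)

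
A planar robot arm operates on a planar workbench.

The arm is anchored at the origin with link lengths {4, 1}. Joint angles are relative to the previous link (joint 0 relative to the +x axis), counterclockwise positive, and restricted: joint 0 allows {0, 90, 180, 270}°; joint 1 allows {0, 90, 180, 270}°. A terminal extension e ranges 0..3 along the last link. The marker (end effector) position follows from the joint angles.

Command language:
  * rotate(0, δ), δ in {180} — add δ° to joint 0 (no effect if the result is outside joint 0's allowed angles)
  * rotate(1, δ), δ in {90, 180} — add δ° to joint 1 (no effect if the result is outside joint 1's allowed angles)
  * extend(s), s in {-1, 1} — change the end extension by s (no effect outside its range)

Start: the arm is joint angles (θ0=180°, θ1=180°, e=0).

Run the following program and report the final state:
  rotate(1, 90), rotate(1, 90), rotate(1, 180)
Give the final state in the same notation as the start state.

initial: joint angles (θ0=180°, θ1=180°, e=0)
[1] after rotate(1, 90): joint angles (θ0=180°, θ1=270°, e=0)
[2] after rotate(1, 90): joint angles (θ0=180°, θ1=0°, e=0)
[3] after rotate(1, 180): joint angles (θ0=180°, θ1=180°, e=0)

joint angles (θ0=180°, θ1=180°, e=0)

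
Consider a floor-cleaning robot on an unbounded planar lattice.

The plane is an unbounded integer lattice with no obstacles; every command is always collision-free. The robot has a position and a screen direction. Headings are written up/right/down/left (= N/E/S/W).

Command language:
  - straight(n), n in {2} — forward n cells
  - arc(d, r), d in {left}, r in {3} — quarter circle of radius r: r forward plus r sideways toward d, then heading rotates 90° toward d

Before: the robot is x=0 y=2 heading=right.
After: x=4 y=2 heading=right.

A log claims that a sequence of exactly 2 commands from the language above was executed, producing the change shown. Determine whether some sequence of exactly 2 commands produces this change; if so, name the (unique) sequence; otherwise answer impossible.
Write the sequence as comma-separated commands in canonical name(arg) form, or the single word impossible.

straight(2), straight(2)

key: still facing E at the end — nothing in the sequence rotates
initial: x=0 y=2 heading=right
1. straight(2) → x=2 y=2 heading=right
2. straight(2) → x=4 y=2 heading=right
no other 2-command option fits: unique.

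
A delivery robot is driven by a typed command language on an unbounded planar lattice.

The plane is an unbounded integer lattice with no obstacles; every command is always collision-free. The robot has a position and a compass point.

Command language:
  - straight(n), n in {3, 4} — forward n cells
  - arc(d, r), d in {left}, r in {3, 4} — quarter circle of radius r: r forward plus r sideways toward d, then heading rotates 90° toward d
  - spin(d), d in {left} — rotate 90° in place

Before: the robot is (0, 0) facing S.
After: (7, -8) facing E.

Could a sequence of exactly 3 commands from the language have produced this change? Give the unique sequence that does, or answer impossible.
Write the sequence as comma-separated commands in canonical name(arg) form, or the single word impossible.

key: running straight(3) before straight(4) would end elsewhere — order is forced
initial: (0, 0) facing S
t=1 straight(4) ⇒ (0, -4) facing S
t=2 arc(left, 4) ⇒ (4, -8) facing E
t=3 straight(3) ⇒ (7, -8) facing E
uniquely the one of 125 3-step routes that fits.

straight(4), arc(left, 4), straight(3)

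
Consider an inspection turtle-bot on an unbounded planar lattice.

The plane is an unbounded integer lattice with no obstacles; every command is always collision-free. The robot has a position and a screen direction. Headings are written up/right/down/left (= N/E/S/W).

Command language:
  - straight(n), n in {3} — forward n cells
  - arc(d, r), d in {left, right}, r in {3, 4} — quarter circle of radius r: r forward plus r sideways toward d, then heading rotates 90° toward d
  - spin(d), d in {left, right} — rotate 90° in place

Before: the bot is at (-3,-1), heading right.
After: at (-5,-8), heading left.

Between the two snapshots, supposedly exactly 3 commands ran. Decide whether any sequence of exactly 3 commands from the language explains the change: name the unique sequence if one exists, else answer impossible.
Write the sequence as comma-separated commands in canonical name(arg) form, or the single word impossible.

key: cell and facing (now W) both changed — the 3 commands mix motion and turning
t0: at (-3,-1), heading right
1. arc(right, 4) → at (1,-5), heading down
2. arc(right, 3) → at (-2,-8), heading left
3. straight(3) → at (-5,-8), heading left
all 343 alternatives checked — unique.

arc(right, 4), arc(right, 3), straight(3)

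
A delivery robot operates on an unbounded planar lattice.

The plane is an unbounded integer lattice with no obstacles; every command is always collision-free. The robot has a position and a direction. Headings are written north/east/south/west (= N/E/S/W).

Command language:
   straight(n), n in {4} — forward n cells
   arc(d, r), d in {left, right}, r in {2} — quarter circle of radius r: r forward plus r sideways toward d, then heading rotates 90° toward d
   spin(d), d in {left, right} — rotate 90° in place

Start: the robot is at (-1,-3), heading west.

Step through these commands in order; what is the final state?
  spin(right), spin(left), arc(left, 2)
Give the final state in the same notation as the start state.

start: at (-1,-3), heading west
step 1 (spin(right)): at (-1,-3), heading north
step 2 (spin(left)): at (-1,-3), heading west
step 3 (arc(left, 2)): at (-3,-5), heading south

at (-3,-5), heading south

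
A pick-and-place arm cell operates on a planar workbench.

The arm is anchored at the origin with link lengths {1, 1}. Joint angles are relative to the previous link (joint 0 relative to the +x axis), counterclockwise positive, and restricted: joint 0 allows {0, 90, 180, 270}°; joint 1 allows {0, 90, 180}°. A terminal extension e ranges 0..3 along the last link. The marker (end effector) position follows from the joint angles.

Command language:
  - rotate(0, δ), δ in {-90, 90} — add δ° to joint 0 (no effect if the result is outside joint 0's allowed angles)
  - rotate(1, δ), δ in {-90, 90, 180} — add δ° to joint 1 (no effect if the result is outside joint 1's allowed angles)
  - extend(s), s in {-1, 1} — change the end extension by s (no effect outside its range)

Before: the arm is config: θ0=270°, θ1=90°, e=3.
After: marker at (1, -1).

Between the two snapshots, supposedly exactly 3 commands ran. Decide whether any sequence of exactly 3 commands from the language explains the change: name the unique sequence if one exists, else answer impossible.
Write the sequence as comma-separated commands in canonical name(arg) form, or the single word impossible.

from: config: θ0=270°, θ1=90°, e=3
1. extend(-1) → config: θ0=270°, θ1=90°, e=2
2. extend(-1) → config: θ0=270°, θ1=90°, e=1
3. extend(-1) → config: θ0=270°, θ1=90°, e=0
no rival 3-sequence matches.

extend(-1), extend(-1), extend(-1)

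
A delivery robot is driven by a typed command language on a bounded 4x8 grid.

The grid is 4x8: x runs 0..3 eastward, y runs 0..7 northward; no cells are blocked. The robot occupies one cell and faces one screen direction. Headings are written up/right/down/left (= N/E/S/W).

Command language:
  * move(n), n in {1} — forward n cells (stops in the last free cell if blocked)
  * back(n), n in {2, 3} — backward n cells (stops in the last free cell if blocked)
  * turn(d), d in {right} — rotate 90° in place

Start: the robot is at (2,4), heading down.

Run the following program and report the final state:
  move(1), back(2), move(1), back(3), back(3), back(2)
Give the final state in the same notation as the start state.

begin: at (2,4), heading down
1. move(1) → at (2,3), heading down
2. back(2) → at (2,5), heading down
3. move(1) → at (2,4), heading down
4. back(3) → at (2,7), heading down
5. back(3) → at (2,7), heading down
6. back(2) → at (2,7), heading down

at (2,7), heading down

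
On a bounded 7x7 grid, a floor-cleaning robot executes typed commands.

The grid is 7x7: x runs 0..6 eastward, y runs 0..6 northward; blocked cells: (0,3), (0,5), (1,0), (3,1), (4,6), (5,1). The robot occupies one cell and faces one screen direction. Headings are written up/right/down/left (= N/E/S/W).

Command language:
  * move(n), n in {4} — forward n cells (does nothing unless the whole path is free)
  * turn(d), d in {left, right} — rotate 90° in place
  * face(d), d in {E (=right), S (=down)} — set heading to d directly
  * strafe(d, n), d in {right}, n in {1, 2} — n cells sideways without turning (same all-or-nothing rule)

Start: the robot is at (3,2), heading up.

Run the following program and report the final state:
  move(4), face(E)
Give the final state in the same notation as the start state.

begin: at (3,2), heading up
step 1 (move(4)): at (3,6), heading up
step 2 (face(E)): at (3,6), heading right

at (3,6), heading right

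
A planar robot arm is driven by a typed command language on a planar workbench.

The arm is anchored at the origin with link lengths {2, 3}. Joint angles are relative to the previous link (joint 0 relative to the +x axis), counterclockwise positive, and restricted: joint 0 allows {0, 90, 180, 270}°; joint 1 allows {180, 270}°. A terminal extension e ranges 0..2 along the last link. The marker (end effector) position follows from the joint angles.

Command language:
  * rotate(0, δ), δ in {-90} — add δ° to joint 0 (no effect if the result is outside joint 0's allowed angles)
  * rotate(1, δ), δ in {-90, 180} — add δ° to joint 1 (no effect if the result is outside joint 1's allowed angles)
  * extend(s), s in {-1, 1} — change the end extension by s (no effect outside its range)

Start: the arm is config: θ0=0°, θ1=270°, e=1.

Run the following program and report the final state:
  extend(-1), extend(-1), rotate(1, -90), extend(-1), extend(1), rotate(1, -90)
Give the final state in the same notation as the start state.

config: θ0=0°, θ1=180°, e=1

begin: config: θ0=0°, θ1=270°, e=1
1. extend(-1) → config: θ0=0°, θ1=270°, e=0
2. extend(-1) → config: θ0=0°, θ1=270°, e=0
3. rotate(1, -90) → config: θ0=0°, θ1=180°, e=0
4. extend(-1) → config: θ0=0°, θ1=180°, e=0
5. extend(1) → config: θ0=0°, θ1=180°, e=1
6. rotate(1, -90) → config: θ0=0°, θ1=180°, e=1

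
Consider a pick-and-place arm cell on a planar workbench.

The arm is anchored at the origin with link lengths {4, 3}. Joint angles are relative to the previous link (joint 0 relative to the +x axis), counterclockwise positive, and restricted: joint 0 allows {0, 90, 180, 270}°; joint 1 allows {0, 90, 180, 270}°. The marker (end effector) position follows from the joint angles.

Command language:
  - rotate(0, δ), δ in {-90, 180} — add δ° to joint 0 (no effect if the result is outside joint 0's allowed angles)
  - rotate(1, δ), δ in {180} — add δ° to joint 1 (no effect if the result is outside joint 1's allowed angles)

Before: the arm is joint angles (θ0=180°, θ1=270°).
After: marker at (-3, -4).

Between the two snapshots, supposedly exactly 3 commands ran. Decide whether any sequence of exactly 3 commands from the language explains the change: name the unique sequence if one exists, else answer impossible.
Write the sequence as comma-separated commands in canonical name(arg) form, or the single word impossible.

t0: joint angles (θ0=180°, θ1=270°)
[1] after rotate(0, -90): joint angles (θ0=90°, θ1=270°)
[2] after rotate(0, -90): joint angles (θ0=0°, θ1=270°)
[3] after rotate(0, -90): joint angles (θ0=270°, θ1=270°)
uniquely the one of 27 3-step routes that fits.

rotate(0, -90), rotate(0, -90), rotate(0, -90)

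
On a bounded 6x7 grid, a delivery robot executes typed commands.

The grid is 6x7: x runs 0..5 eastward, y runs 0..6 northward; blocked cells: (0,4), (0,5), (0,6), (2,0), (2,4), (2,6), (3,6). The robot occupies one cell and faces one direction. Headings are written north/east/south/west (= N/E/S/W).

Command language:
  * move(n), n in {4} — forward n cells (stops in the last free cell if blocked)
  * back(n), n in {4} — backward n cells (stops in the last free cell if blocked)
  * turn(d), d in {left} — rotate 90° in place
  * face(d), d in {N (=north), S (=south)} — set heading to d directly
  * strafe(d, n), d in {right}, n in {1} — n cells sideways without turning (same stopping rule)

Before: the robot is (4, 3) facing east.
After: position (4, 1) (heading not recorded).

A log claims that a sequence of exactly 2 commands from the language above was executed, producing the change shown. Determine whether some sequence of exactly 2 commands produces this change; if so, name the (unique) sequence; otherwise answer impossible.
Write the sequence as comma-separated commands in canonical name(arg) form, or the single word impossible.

from: (4, 3) facing east
1. strafe(right, 1) → (4, 2) facing east
2. strafe(right, 1) → (4, 1) facing east
all 36 alternatives checked — unique.

strafe(right, 1), strafe(right, 1)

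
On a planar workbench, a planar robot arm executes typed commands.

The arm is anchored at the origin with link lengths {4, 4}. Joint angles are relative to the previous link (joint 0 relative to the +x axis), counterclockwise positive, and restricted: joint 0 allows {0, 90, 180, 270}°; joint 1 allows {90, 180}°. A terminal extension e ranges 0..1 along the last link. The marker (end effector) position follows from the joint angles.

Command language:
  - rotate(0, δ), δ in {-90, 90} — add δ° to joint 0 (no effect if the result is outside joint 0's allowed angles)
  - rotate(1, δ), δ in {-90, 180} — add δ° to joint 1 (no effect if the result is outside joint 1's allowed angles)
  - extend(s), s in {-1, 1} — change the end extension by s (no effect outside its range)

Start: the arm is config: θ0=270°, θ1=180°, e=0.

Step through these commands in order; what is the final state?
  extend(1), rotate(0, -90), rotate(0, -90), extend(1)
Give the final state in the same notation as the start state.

t0: config: θ0=270°, θ1=180°, e=0
step 1 (extend(1)): config: θ0=270°, θ1=180°, e=1
step 2 (rotate(0, -90)): config: θ0=180°, θ1=180°, e=1
step 3 (rotate(0, -90)): config: θ0=90°, θ1=180°, e=1
step 4 (extend(1)): config: θ0=90°, θ1=180°, e=1

config: θ0=90°, θ1=180°, e=1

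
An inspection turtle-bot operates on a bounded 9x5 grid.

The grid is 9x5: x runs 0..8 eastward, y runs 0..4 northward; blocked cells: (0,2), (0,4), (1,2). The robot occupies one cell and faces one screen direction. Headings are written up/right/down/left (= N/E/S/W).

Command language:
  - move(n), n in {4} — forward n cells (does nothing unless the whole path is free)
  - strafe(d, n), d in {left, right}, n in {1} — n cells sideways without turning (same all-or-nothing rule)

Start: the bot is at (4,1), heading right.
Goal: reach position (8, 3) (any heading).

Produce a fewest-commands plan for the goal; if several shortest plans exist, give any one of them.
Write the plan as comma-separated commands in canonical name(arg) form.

strafe(left, 1), strafe(left, 1), move(4)

from: at (4,1), heading right
[1] after strafe(left, 1): at (4,2), heading right
[2] after strafe(left, 1): at (4,3), heading right
[3] after move(4): at (8,3), heading right
no 2-step plan works, so 3 is optimal.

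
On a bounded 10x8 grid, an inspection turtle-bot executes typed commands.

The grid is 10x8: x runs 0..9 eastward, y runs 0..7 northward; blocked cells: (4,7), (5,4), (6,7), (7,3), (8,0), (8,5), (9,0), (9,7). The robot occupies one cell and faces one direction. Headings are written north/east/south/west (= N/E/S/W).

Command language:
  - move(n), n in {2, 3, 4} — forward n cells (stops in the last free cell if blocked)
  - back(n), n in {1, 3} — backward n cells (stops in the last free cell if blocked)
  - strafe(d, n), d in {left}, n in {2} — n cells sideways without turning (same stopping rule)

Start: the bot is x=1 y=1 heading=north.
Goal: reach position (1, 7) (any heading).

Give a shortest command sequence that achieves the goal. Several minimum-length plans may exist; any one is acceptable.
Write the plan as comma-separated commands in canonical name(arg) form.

move(4), move(4)

start: x=1 y=1 heading=north
step 1 (move(4)): x=1 y=5 heading=north
step 2 (move(4)): x=1 y=7 heading=north
nothing shorter than 2 reaches the goal.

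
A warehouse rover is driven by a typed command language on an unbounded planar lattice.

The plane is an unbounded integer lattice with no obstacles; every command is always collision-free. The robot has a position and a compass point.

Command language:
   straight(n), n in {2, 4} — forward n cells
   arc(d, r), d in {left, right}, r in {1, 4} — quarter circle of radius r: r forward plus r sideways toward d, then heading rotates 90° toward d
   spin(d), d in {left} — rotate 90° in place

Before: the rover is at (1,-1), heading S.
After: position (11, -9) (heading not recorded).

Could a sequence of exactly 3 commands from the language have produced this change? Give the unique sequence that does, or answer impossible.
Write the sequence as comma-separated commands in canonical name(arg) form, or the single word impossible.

key: running arc(right, 4) before arc(left, 4) would end elsewhere — order is forced
from: at (1,-1), heading S
1. arc(left, 4) → at (5,-5), heading E
2. straight(2) → at (7,-5), heading E
3. arc(right, 4) → at (11,-9), heading S
no other 3-command option fits: unique.

arc(left, 4), straight(2), arc(right, 4)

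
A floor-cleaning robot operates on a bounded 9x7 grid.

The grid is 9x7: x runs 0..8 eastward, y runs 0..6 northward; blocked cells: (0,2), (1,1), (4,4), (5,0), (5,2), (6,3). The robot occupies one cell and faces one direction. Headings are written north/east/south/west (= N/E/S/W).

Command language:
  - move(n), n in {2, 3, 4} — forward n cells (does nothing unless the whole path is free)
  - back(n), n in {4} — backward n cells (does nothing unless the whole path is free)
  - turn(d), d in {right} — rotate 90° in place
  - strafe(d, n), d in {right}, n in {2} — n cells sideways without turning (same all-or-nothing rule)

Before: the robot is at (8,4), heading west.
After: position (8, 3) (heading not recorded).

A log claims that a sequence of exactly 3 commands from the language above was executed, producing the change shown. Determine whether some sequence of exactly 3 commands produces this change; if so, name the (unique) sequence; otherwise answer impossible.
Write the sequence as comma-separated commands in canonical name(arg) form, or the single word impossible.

turn(right), back(4), move(3)

key: order matters: swapping turn(right) and move(3) lands elsewhere
from: at (8,4), heading west
step 1 (turn(right)): at (8,4), heading north
step 2 (back(4)): at (8,0), heading north
step 3 (move(3)): at (8,3), heading north
uniquely the one of 216 3-step routes that fits.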